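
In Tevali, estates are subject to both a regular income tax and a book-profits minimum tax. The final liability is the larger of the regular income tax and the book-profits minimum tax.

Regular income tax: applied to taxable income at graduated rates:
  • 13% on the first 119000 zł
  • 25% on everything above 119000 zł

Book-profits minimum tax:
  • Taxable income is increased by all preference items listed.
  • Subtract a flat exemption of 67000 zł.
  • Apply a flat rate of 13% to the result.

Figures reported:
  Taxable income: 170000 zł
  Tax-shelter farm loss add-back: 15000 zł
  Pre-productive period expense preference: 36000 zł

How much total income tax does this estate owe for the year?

Book-profits minimum tax:
  Adjusted income: 170000 zł + 15000 zł + 36000 zł = 221000 zł
  Less exemption 67000 zł → base 154000 zł
  154000 zł × 13% = 20020 zł

Regular income tax:
  119000 zł × 13% = 15470 zł
  51000 zł × 25% = 12750 zł
  → 28220 zł

28220 zł > 20020 zł, so the regular income tax governs.

28220 zł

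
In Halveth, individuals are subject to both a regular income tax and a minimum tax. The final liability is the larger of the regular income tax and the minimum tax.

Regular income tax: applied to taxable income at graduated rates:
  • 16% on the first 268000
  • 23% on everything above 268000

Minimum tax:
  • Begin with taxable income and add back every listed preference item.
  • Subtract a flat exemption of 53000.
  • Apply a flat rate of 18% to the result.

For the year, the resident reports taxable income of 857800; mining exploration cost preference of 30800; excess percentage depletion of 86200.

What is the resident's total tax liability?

Minimum tax:
  Adjusted income: 857800 + 30800 + 86200 = 974800
  Less exemption 53000 → base 921800
  921800 × 18% = 165924

Regular income tax:
  268000 × 16% = 42880
  589800 × 23% = 135654
  → 178534

178534 > 165924, so the regular income tax governs.

178534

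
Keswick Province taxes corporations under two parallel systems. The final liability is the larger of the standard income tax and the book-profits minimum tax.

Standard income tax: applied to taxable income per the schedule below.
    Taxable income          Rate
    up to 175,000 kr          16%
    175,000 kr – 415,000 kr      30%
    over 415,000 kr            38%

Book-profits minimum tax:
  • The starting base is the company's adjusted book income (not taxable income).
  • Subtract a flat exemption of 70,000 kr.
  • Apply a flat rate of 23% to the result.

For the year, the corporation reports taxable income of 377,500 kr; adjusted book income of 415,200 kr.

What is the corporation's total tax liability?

Standard income tax:
  175,000 kr × 16% = 28,000 kr
  202,500 kr × 30% = 60,750 kr
  → 88,750 kr

Book-profits minimum tax:
  Base (adjusted book income): 415,200 kr
  Less exemption 70,000 kr → base 345,200 kr
  345,200 kr × 23% = 79,396 kr

88,750 kr > 79,396 kr, so the standard income tax governs.

88,750 kr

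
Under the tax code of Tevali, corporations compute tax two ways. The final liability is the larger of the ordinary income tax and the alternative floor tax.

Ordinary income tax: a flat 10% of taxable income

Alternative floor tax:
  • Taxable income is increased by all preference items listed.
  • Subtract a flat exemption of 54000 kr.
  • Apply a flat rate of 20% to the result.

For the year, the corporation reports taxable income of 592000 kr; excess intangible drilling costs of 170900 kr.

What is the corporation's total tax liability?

Ordinary income tax:
  592000 kr × 10% = 59200 kr

Alternative floor tax:
  Adjusted income: 592000 kr + 170900 kr = 762900 kr
  Less exemption 54000 kr → base 708900 kr
  708900 kr × 20% = 141780 kr

141780 kr > 59200 kr, so the alternative floor tax is the binding amount.

141780 kr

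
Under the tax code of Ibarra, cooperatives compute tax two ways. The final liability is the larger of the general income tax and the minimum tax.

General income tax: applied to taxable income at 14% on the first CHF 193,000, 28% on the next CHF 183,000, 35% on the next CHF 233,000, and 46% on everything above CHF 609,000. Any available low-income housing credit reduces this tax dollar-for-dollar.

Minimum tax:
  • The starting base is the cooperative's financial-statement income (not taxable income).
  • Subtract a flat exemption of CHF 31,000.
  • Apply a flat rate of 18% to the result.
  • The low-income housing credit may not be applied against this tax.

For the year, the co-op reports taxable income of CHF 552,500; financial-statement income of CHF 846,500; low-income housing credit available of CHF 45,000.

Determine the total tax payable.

General income tax:
  CHF 193,000 × 14% = CHF 27,020
  CHF 183,000 × 28% = CHF 51,240
  CHF 176,500 × 35% = CHF 61,775
  → CHF 140,035
  Less low-income housing credit CHF 45,000 → CHF 95,035

Minimum tax:
  Base (financial-statement income): CHF 846,500
  Less exemption CHF 31,000 → base CHF 815,500
  CHF 815,500 × 18% = CHF 146,790

CHF 146,790 > CHF 95,035, so the minimum tax is the binding amount.

CHF 146,790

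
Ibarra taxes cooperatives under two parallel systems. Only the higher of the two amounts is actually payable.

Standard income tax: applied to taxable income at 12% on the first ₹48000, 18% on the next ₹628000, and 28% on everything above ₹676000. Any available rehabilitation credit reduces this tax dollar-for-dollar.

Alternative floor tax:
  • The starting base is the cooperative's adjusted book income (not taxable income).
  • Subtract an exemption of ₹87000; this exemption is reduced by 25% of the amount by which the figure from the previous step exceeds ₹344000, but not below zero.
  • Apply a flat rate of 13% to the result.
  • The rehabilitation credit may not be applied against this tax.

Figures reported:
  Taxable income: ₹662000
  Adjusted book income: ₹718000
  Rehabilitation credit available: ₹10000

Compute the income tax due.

Alternative floor tax:
  Base (adjusted book income): ₹718000
  Exemption: 25% × (₹718000 − ₹344000) = ₹93500 ≥ ₹87000, so the exemption is fully phased out
  Base: ₹718000 − ₹0 = ₹718000
  ₹718000 × 13% = ₹93340

Standard income tax:
  ₹48000 × 12% = ₹5760
  ₹614000 × 18% = ₹110520
  → ₹116280
  Less rehabilitation credit ₹10000 → ₹106280

₹106280 > ₹93340, so the standard income tax governs.

₹106280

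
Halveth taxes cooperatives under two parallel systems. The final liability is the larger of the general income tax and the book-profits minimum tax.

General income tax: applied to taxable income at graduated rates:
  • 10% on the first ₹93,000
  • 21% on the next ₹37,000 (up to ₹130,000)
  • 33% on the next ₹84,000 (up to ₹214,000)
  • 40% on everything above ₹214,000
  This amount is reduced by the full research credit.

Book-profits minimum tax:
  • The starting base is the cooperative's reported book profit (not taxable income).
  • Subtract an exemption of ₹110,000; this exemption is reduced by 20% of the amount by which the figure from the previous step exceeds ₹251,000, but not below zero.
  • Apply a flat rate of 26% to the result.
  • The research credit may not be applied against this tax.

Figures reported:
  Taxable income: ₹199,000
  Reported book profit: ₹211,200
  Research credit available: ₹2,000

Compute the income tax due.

General income tax:
  ₹93,000 × 10% = ₹9,300
  ₹37,000 × 21% = ₹7,770
  ₹69,000 × 33% = ₹22,770
  → ₹39,840
  Less research credit ₹2,000 → ₹37,840

Book-profits minimum tax:
  Base (reported book profit): ₹211,200
  Exemption: ₹211,200 ≤ ₹251,000, so full ₹110,000 applies
  Base: ₹211,200 − ₹110,000 = ₹101,200
  ₹101,200 × 26% = ₹26,312

₹37,840 > ₹26,312, so the general income tax governs.

₹37,840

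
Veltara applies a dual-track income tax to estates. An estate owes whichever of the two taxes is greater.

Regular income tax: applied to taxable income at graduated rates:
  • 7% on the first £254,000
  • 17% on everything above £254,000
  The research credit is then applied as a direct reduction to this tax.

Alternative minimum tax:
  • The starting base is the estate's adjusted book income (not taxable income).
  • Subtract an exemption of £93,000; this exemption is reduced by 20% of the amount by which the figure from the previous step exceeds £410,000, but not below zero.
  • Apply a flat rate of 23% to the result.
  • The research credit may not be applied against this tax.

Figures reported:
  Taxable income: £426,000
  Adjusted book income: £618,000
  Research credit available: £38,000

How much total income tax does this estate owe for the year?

Regular income tax:
  £254,000 × 7% = £17,780
  £172,000 × 17% = £29,240
  → £47,020
  Less research credit £38,000 → £9,020

Alternative minimum tax:
  Base (adjusted book income): £618,000
  Exemption: £93,000 − 20% × (£618,000 − £410,000) = £93,000 − £41,600 = £51,400
  Base: £618,000 − £51,400 = £566,600
  £566,600 × 23% = £130,318

£130,318 > £9,020, so the alternative minimum tax is the binding amount.

£130,318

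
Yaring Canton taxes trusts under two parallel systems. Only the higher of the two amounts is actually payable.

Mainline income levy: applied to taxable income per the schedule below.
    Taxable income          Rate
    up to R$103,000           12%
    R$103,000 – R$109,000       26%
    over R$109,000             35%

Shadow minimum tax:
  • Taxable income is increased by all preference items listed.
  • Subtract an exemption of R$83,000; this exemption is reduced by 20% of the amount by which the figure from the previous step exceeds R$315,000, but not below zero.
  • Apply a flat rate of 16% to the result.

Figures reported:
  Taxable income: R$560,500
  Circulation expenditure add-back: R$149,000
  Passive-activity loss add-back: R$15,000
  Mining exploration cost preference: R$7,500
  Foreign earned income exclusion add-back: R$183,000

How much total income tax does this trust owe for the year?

Shadow minimum tax:
  Adjusted income: R$560,500 + R$149,000 + R$15,000 + R$7,500 + R$183,000 = R$915,000
  Exemption: 20% × (R$915,000 − R$315,000) = R$120,000 ≥ R$83,000, so the exemption is fully phased out
  Base: R$915,000 − R$0 = R$915,000
  R$915,000 × 16% = R$146,400

Mainline income levy:
  R$103,000 × 12% = R$12,360
  R$6,000 × 26% = R$1,560
  R$451,500 × 35% = R$158,025
  → R$171,945

R$171,945 > R$146,400, so the mainline income levy governs.

R$171,945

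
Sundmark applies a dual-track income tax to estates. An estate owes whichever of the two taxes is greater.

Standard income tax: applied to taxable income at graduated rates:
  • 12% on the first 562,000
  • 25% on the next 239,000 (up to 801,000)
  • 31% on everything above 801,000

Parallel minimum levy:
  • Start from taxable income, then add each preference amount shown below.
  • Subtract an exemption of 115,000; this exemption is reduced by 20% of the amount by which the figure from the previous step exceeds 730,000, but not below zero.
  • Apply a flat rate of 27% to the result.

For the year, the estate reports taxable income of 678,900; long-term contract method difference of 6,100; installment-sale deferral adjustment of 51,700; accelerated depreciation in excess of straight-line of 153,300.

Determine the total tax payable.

Standard income tax:
  562,000 × 12% = 67,440
  116,900 × 25% = 29,225
  → 96,665

Parallel minimum levy:
  Adjusted income: 678,900 + 6,100 + 51,700 + 153,300 = 890,000
  Exemption: 115,000 − 20% × (890,000 − 730,000) = 115,000 − 32,000 = 83,000
  Base: 890,000 − 83,000 = 807,000
  807,000 × 27% = 217,890

217,890 > 96,665, so the parallel minimum levy is the binding amount.

217,890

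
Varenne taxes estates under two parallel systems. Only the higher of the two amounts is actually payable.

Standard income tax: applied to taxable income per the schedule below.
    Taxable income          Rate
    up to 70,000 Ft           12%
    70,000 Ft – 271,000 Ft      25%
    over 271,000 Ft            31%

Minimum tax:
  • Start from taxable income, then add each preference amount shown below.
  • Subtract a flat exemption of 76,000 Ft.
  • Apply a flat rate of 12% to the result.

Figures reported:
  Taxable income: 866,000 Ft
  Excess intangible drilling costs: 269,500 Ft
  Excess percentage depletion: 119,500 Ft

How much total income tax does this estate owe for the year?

Minimum tax:
  Adjusted income: 866,000 Ft + 269,500 Ft + 119,500 Ft = 1,255,000 Ft
  Less exemption 76,000 Ft → base 1,179,000 Ft
  1,179,000 Ft × 12% = 141,480 Ft

Standard income tax:
  70,000 Ft × 12% = 8,400 Ft
  201,000 Ft × 25% = 50,250 Ft
  595,000 Ft × 31% = 184,450 Ft
  → 243,100 Ft

243,100 Ft > 141,480 Ft, so the standard income tax governs.

243,100 Ft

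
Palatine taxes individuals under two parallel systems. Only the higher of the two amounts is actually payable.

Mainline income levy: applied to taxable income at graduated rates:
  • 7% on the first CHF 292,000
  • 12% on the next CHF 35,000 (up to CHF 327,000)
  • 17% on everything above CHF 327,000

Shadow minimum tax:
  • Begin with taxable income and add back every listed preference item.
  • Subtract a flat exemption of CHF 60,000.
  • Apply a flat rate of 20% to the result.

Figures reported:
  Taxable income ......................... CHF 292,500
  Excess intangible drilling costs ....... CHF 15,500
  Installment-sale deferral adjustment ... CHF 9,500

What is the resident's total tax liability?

CHF 51,500

Mainline income levy:
  CHF 292,000 × 7% = CHF 20,440
  CHF 500 × 12% = CHF 60
  → CHF 20,500

Shadow minimum tax:
  Adjusted income: CHF 292,500 + CHF 15,500 + CHF 9,500 = CHF 317,500
  Less exemption CHF 60,000 → base CHF 257,500
  CHF 257,500 × 20% = CHF 51,500

CHF 51,500 > CHF 20,500, so the shadow minimum tax is the binding amount.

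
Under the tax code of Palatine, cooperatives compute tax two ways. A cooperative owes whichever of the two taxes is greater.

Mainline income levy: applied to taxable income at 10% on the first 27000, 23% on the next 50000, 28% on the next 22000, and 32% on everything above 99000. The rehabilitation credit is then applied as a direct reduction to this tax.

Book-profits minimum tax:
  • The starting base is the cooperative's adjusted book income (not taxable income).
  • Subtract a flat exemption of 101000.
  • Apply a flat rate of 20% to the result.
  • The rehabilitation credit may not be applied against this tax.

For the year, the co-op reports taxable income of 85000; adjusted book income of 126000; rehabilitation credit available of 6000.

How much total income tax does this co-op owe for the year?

10440

Book-profits minimum tax:
  Base (adjusted book income): 126000
  Less exemption 101000 → base 25000
  25000 × 20% = 5000

Mainline income levy:
  27000 × 10% = 2700
  50000 × 23% = 11500
  8000 × 28% = 2240
  → 16440
  Less rehabilitation credit 6000 → 10440

10440 > 5000, so the mainline income levy governs.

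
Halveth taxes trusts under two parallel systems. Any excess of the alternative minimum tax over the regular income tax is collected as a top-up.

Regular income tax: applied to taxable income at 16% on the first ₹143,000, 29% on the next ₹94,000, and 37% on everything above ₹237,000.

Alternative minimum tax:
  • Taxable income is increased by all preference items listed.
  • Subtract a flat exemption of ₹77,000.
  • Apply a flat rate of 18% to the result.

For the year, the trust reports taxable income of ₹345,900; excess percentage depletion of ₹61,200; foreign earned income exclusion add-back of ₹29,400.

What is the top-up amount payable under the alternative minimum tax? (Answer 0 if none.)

₹0

Regular income tax:
  ₹143,000 × 16% = ₹22,880
  ₹94,000 × 29% = ₹27,260
  ₹108,900 × 37% = ₹40,293
  → ₹90,433

Alternative minimum tax:
  Adjusted income: ₹345,900 + ₹61,200 + ₹29,400 = ₹436,500
  Less exemption ₹77,000 → base ₹359,500
  ₹359,500 × 18% = ₹64,710

₹64,710 ≤ ₹90,433, so no add-on is due.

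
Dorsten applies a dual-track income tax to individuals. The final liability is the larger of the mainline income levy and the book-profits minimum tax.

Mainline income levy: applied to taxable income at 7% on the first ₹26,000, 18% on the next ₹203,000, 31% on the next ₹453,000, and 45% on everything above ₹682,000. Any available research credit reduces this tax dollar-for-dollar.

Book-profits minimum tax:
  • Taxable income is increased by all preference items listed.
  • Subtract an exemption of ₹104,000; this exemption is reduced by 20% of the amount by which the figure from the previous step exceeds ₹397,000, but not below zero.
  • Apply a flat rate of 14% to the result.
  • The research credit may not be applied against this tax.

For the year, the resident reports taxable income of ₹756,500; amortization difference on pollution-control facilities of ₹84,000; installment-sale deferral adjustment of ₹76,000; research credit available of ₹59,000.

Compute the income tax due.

₹153,315

Mainline income levy:
  ₹26,000 × 7% = ₹1,820
  ₹203,000 × 18% = ₹36,540
  ₹453,000 × 31% = ₹140,430
  ₹74,500 × 45% = ₹33,525
  → ₹212,315
  Less research credit ₹59,000 → ₹153,315

Book-profits minimum tax:
  Adjusted income: ₹756,500 + ₹84,000 + ₹76,000 = ₹916,500
  Exemption: ₹104,000 − 20% × (₹916,500 − ₹397,000) = ₹104,000 − ₹103,900 = ₹100
  Base: ₹916,500 − ₹100 = ₹916,400
  ₹916,400 × 14% = ₹128,296

₹153,315 > ₹128,296, so the mainline income levy governs.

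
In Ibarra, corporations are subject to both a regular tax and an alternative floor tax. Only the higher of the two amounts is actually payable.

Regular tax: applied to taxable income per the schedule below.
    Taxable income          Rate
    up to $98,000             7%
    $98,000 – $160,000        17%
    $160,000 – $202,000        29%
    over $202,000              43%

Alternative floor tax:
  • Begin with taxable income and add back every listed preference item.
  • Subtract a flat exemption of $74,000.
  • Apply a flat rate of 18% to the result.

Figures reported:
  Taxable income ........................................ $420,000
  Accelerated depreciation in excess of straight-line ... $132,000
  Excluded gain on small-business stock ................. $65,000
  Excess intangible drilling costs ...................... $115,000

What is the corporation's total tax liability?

$123,320

Alternative floor tax:
  Adjusted income: $420,000 + $132,000 + $65,000 + $115,000 = $732,000
  Less exemption $74,000 → base $658,000
  $658,000 × 18% = $118,440

Regular tax:
  $98,000 × 7% = $6,860
  $62,000 × 17% = $10,540
  $42,000 × 29% = $12,180
  $218,000 × 43% = $93,740
  → $123,320

$123,320 > $118,440, so the regular tax governs.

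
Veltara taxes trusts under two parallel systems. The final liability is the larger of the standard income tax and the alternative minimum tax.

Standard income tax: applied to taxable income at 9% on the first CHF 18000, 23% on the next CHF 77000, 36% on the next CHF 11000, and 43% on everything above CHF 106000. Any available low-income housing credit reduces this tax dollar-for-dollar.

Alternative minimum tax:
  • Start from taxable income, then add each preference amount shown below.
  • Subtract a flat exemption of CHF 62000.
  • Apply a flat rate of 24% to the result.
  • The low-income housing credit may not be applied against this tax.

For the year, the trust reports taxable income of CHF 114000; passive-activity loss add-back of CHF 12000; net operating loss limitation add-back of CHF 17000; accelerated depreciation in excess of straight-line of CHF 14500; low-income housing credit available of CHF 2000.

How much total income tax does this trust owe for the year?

CHF 24730

Standard income tax:
  CHF 18000 × 9% = CHF 1620
  CHF 77000 × 23% = CHF 17710
  CHF 11000 × 36% = CHF 3960
  CHF 8000 × 43% = CHF 3440
  → CHF 26730
  Less low-income housing credit CHF 2000 → CHF 24730

Alternative minimum tax:
  Adjusted income: CHF 114000 + CHF 12000 + CHF 17000 + CHF 14500 = CHF 157500
  Less exemption CHF 62000 → base CHF 95500
  CHF 95500 × 24% = CHF 22920

CHF 24730 > CHF 22920, so the standard income tax governs.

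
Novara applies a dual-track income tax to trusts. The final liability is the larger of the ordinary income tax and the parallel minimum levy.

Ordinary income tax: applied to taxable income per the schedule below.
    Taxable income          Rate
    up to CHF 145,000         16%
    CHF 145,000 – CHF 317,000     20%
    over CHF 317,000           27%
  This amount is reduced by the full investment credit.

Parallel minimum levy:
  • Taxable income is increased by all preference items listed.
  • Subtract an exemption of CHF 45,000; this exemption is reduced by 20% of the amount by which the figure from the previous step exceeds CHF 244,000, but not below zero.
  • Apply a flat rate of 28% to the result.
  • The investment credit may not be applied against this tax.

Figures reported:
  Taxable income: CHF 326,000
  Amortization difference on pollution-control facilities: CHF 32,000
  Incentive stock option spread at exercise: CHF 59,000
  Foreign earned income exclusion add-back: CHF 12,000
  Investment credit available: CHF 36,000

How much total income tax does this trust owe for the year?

CHF 117,880

Ordinary income tax:
  CHF 145,000 × 16% = CHF 23,200
  CHF 172,000 × 20% = CHF 34,400
  CHF 9,000 × 27% = CHF 2,430
  → CHF 60,030
  Less investment credit CHF 36,000 → CHF 24,030

Parallel minimum levy:
  Adjusted income: CHF 326,000 + CHF 32,000 + CHF 59,000 + CHF 12,000 = CHF 429,000
  Exemption: CHF 45,000 − 20% × (CHF 429,000 − CHF 244,000) = CHF 45,000 − CHF 37,000 = CHF 8,000
  Base: CHF 429,000 − CHF 8,000 = CHF 421,000
  CHF 421,000 × 28% = CHF 117,880

CHF 117,880 > CHF 24,030, so the parallel minimum levy is the binding amount.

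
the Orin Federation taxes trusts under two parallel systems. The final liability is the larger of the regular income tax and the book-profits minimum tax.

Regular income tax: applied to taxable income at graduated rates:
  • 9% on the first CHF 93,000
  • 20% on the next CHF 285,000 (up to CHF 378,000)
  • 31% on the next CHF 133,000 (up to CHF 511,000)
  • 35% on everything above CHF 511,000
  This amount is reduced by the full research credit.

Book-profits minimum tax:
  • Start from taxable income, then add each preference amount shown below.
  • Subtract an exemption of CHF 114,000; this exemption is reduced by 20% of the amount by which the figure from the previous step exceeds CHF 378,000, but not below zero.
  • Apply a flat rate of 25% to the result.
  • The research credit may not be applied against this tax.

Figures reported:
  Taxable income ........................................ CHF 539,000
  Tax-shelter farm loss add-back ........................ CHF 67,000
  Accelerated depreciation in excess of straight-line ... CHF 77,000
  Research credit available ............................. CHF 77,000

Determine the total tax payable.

Book-profits minimum tax:
  Adjusted income: CHF 539,000 + CHF 67,000 + CHF 77,000 = CHF 683,000
  Exemption: CHF 114,000 − 20% × (CHF 683,000 − CHF 378,000) = CHF 114,000 − CHF 61,000 = CHF 53,000
  Base: CHF 683,000 − CHF 53,000 = CHF 630,000
  CHF 630,000 × 25% = CHF 157,500

Regular income tax:
  CHF 93,000 × 9% = CHF 8,370
  CHF 285,000 × 20% = CHF 57,000
  CHF 133,000 × 31% = CHF 41,230
  CHF 28,000 × 35% = CHF 9,800
  → CHF 116,400
  Less research credit CHF 77,000 → CHF 39,400

CHF 157,500 > CHF 39,400, so the book-profits minimum tax is the binding amount.

CHF 157,500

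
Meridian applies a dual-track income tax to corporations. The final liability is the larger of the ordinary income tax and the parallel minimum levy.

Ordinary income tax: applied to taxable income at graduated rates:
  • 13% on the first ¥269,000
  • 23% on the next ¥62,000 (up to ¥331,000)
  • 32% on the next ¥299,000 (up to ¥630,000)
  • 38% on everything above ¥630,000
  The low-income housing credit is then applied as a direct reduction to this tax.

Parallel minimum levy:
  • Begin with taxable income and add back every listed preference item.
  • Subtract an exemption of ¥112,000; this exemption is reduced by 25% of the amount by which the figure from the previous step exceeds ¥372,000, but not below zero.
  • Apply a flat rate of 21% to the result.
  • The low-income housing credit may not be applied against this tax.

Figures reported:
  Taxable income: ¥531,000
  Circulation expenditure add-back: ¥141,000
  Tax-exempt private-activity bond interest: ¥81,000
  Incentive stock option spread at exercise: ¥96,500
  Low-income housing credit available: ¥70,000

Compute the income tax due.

Ordinary income tax:
  ¥269,000 × 13% = ¥34,970
  ¥62,000 × 23% = ¥14,260
  ¥200,000 × 32% = ¥64,000
  → ¥113,230
  Less low-income housing credit ¥70,000 → ¥43,230

Parallel minimum levy:
  Adjusted income: ¥531,000 + ¥141,000 + ¥81,000 + ¥96,500 = ¥849,500
  Exemption: 25% × (¥849,500 − ¥372,000) = ¥119,375 ≥ ¥112,000, so the exemption is fully phased out
  Base: ¥849,500 − ¥0 = ¥849,500
  ¥849,500 × 21% = ¥178,395

¥178,395 > ¥43,230, so the parallel minimum levy is the binding amount.

¥178,395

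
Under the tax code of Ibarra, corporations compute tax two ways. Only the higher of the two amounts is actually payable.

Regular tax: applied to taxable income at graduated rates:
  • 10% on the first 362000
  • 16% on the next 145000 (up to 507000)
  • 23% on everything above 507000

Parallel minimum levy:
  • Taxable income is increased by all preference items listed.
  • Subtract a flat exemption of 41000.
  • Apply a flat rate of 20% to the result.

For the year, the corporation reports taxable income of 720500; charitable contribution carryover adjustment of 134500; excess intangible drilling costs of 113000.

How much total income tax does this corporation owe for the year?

Regular tax:
  362000 × 10% = 36200
  145000 × 16% = 23200
  213500 × 23% = 49105
  → 108505

Parallel minimum levy:
  Adjusted income: 720500 + 134500 + 113000 = 968000
  Less exemption 41000 → base 927000
  927000 × 20% = 185400

185400 > 108505, so the parallel minimum levy is the binding amount.

185400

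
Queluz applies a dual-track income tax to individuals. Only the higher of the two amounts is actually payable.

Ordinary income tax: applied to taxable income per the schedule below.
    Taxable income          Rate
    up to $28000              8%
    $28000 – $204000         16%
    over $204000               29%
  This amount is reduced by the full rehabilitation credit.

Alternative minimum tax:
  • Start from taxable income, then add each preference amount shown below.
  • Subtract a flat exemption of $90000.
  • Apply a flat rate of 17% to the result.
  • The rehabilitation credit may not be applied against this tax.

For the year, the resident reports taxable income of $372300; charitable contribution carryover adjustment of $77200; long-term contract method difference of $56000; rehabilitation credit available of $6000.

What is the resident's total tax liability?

$73207

Alternative minimum tax:
  Adjusted income: $372300 + $77200 + $56000 = $505500
  Less exemption $90000 → base $415500
  $415500 × 17% = $70635

Ordinary income tax:
  $28000 × 8% = $2240
  $176000 × 16% = $28160
  $168300 × 29% = $48807
  → $79207
  Less rehabilitation credit $6000 → $73207

$73207 > $70635, so the ordinary income tax governs.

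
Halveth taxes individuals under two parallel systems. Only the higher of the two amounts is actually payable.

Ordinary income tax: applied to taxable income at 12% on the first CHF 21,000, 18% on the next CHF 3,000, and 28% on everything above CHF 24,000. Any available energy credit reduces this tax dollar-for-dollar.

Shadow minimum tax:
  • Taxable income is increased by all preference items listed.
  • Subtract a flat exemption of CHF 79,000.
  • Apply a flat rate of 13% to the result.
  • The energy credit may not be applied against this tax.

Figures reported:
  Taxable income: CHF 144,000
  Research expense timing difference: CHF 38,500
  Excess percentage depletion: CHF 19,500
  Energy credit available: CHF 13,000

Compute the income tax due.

CHF 23,660

Shadow minimum tax:
  Adjusted income: CHF 144,000 + CHF 38,500 + CHF 19,500 = CHF 202,000
  Less exemption CHF 79,000 → base CHF 123,000
  CHF 123,000 × 13% = CHF 15,990

Ordinary income tax:
  CHF 21,000 × 12% = CHF 2,520
  CHF 3,000 × 18% = CHF 540
  CHF 120,000 × 28% = CHF 33,600
  → CHF 36,660
  Less energy credit CHF 13,000 → CHF 23,660

CHF 23,660 > CHF 15,990, so the ordinary income tax governs.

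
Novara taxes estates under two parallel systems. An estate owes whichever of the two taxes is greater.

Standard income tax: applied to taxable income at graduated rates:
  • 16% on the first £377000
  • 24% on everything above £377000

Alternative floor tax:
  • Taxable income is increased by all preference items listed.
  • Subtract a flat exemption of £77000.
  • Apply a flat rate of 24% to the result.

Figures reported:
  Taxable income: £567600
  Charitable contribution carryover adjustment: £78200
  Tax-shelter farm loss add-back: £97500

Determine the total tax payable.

£159912

Standard income tax:
  £377000 × 16% = £60320
  £190600 × 24% = £45744
  → £106064

Alternative floor tax:
  Adjusted income: £567600 + £78200 + £97500 = £743300
  Less exemption £77000 → base £666300
  £666300 × 24% = £159912

£159912 > £106064, so the alternative floor tax is the binding amount.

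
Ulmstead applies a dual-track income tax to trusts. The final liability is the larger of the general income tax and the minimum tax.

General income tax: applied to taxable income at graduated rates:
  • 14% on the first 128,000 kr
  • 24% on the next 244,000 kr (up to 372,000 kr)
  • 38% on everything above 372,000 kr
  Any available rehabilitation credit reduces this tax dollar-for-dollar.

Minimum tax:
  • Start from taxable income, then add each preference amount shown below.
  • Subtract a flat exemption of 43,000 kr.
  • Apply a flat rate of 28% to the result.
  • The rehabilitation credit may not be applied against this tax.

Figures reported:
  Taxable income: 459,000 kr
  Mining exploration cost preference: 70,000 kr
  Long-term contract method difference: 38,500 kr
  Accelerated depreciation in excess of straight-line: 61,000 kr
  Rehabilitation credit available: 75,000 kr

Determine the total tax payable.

General income tax:
  128,000 kr × 14% = 17,920 kr
  244,000 kr × 24% = 58,560 kr
  87,000 kr × 38% = 33,060 kr
  → 109,540 kr
  Less rehabilitation credit 75,000 kr → 34,540 kr

Minimum tax:
  Adjusted income: 459,000 kr + 70,000 kr + 38,500 kr + 61,000 kr = 628,500 kr
  Less exemption 43,000 kr → base 585,500 kr
  585,500 kr × 28% = 163,940 kr

163,940 kr > 34,540 kr, so the minimum tax is the binding amount.

163,940 kr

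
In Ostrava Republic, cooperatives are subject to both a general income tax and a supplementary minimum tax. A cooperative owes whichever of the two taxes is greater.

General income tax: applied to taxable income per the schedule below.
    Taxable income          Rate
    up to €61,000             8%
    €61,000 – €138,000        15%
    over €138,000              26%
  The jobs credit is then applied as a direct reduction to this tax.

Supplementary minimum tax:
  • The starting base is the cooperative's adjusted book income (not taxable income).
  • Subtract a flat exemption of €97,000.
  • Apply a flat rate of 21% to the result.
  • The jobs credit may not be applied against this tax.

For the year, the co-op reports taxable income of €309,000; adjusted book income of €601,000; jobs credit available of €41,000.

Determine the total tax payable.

€105,840

Supplementary minimum tax:
  Base (adjusted book income): €601,000
  Less exemption €97,000 → base €504,000
  €504,000 × 21% = €105,840

General income tax:
  €61,000 × 8% = €4,880
  €77,000 × 15% = €11,550
  €171,000 × 26% = €44,460
  → €60,890
  Less jobs credit €41,000 → €19,890

€105,840 > €19,890, so the supplementary minimum tax is the binding amount.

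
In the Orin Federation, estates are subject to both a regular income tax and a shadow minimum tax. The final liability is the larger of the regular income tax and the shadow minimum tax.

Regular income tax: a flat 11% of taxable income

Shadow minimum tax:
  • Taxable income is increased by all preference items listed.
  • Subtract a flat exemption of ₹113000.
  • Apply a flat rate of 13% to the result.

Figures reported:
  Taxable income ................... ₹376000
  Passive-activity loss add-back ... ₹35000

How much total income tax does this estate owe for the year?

Regular income tax:
  ₹376000 × 11% = ₹41360

Shadow minimum tax:
  Adjusted income: ₹376000 + ₹35000 = ₹411000
  Less exemption ₹113000 → base ₹298000
  ₹298000 × 13% = ₹38740

₹41360 > ₹38740, so the regular income tax governs.

₹41360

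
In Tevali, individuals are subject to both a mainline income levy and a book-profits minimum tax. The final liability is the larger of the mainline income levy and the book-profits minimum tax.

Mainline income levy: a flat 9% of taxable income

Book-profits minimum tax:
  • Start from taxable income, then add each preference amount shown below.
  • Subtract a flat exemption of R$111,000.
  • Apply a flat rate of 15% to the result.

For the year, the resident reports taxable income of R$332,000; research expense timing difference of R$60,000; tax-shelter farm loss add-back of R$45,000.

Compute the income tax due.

R$48,900

Mainline income levy:
  R$332,000 × 9% = R$29,880

Book-profits minimum tax:
  Adjusted income: R$332,000 + R$60,000 + R$45,000 = R$437,000
  Less exemption R$111,000 → base R$326,000
  R$326,000 × 15% = R$48,900

R$48,900 > R$29,880, so the book-profits minimum tax is the binding amount.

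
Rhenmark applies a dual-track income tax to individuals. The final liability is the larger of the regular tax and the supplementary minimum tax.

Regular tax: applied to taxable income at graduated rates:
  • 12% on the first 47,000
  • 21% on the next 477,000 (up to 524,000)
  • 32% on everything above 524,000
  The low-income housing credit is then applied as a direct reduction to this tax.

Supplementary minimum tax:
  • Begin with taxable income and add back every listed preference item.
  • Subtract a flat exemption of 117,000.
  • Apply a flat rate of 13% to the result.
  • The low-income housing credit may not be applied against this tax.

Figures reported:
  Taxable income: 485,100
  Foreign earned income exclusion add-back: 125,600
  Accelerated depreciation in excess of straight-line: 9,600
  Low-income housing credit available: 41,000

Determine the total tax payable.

Regular tax:
  47,000 × 12% = 5,640
  438,100 × 21% = 92,001
  → 97,641
  Less low-income housing credit 41,000 → 56,641

Supplementary minimum tax:
  Adjusted income: 485,100 + 125,600 + 9,600 = 620,300
  Less exemption 117,000 → base 503,300
  503,300 × 13% = 65,429

65,429 > 56,641, so the supplementary minimum tax is the binding amount.

65,429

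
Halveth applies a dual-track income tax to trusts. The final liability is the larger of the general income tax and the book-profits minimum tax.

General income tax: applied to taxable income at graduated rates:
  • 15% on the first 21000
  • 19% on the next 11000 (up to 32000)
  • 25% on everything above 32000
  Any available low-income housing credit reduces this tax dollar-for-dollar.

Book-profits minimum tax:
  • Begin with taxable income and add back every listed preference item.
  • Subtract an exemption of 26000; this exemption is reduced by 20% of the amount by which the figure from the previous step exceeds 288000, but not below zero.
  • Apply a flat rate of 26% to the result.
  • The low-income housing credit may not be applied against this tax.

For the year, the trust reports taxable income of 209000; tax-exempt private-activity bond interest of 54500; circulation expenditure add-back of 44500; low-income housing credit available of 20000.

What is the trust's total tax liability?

General income tax:
  21000 × 15% = 3150
  11000 × 19% = 2090
  177000 × 25% = 44250
  → 49490
  Less low-income housing credit 20000 → 29490

Book-profits minimum tax:
  Adjusted income: 209000 + 54500 + 44500 = 308000
  Exemption: 26000 − 20% × (308000 − 288000) = 26000 − 4000 = 22000
  Base: 308000 − 22000 = 286000
  286000 × 26% = 74360

74360 > 29490, so the book-profits minimum tax is the binding amount.

74360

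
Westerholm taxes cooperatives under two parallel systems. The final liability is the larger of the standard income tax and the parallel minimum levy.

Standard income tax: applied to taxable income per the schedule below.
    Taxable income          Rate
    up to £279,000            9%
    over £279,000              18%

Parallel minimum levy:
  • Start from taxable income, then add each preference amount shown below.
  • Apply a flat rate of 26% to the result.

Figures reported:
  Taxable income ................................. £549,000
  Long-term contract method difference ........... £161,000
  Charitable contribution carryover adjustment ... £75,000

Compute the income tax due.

£204,100

Standard income tax:
  £279,000 × 9% = £25,110
  £270,000 × 18% = £48,600
  → £73,710

Parallel minimum levy:
  Adjusted income: £549,000 + £161,000 + £75,000 = £785,000
  £785,000 × 26% = £204,100

£204,100 > £73,710, so the parallel minimum levy is the binding amount.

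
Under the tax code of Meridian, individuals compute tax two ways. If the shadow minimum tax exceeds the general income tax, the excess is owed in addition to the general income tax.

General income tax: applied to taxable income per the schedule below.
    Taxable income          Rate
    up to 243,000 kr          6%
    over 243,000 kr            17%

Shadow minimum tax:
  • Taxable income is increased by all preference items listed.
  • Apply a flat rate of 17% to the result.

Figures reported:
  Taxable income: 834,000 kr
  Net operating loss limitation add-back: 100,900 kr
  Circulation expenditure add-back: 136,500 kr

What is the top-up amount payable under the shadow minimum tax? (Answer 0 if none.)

General income tax:
  243,000 kr × 6% = 14,580 kr
  591,000 kr × 17% = 100,470 kr
  → 115,050 kr

Shadow minimum tax:
  Adjusted income: 834,000 kr + 100,900 kr + 136,500 kr = 1,071,400 kr
  1,071,400 kr × 17% = 182,138 kr

Excess of shadow minimum tax over general income tax: 182,138 kr − 115,050 kr = 67,088 kr.

67,088 kr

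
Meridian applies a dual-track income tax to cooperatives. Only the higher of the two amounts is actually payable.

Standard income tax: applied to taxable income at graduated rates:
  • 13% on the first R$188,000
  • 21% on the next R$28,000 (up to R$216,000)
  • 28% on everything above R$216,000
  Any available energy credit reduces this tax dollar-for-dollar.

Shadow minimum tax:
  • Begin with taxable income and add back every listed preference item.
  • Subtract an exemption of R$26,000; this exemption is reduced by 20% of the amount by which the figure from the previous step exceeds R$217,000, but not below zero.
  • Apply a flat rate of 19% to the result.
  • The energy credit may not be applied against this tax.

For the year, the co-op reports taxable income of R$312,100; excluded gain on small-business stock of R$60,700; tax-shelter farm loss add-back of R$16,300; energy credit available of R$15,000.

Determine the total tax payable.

Standard income tax:
  R$188,000 × 13% = R$24,440
  R$28,000 × 21% = R$5,880
  R$96,100 × 28% = R$26,908
  → R$57,228
  Less energy credit R$15,000 → R$42,228

Shadow minimum tax:
  Adjusted income: R$312,100 + R$60,700 + R$16,300 = R$389,100
  Exemption: 20% × (R$389,100 − R$217,000) = R$34,420 ≥ R$26,000, so the exemption is fully phased out
  Base: R$389,100 − R$0 = R$389,100
  R$389,100 × 19% = R$73,929

R$73,929 > R$42,228, so the shadow minimum tax is the binding amount.

R$73,929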